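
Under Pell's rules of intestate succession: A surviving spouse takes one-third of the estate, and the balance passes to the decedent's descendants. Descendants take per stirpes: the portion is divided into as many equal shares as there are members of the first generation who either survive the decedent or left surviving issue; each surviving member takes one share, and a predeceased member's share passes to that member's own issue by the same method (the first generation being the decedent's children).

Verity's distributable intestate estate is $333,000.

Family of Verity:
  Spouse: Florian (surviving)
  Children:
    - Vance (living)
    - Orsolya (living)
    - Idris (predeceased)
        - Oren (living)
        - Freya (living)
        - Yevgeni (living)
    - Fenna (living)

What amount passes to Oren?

Oren receives $18,500.

Florian takes one-third of $333,000 = $111,000. The remaining $222,000 passes to the descendants.
The descendants' portion ($222,000) is divided into 4 shares of $55,500: Vance, Orsolya, and Fenna each take $55,500; Idris's $55,500 share passes to Idris's issue.
Idris's share ($55,500) is divided into 3 shares of $18,500: Oren, Freya, and Yevgeni each take $18,500.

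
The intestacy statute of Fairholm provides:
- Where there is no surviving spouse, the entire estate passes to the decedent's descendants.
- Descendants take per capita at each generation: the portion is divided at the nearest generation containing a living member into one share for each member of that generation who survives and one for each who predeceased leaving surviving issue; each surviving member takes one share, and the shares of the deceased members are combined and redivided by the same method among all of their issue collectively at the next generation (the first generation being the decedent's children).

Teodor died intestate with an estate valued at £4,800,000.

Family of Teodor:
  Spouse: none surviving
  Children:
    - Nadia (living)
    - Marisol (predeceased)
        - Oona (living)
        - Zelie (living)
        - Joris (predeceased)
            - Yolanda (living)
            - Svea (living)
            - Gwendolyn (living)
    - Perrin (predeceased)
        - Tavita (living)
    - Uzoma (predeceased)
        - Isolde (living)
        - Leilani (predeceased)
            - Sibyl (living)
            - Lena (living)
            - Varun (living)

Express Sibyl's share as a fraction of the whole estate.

The entire £4,800,000 passes to the descendants.
That amount (£4,800,000) is divided at the children's generation into 4 shares of £1,200,000. Nadia takes £1,200,000. The 3 shares of the deceased (Marisol, Perrin, and Uzoma) are combined into a pool of £3,600,000.
That pool (£3,600,000) is divided at the grandchildren's generation into 6 shares of £600,000. Oona, Zelie, Tavita, and Isolde each take £600,000. The 2 shares of the deceased (Joris and Leilani) are combined into a pool of £1,200,000.
That pool (£1,200,000) is divided at the great-grandchildren's generation equally among Yolanda, Svea, Gwendolyn, Sibyl, Lena, and Varun: £200,000 each.

Sibyl receives 1/24 of the estate.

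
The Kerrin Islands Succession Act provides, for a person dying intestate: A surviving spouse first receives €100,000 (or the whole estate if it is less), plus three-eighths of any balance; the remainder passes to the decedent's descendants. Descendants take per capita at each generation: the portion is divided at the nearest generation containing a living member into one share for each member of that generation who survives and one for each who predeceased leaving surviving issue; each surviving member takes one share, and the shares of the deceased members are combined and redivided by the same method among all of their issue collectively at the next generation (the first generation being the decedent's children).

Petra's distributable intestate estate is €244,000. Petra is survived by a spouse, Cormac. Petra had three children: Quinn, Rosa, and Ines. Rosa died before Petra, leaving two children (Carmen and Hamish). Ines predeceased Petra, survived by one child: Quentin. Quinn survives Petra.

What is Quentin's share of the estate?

Cormac first takes €100,000, leaving a balance of €144,000. Cormac then takes three-eighths of the balance (€54,000), for a total of €154,000. The remaining €90,000 passes to the descendants.
The descendants' portion (€90,000) is divided at the children's generation into 3 shares of €30,000. Quinn takes €30,000. The 2 shares of the deceased (Rosa and Ines) are combined into a pool of €60,000.
That pool (€60,000) is divided at the grandchildren's generation equally among Carmen, Hamish, and Quentin: €20,000 each.

Quentin receives €20,000.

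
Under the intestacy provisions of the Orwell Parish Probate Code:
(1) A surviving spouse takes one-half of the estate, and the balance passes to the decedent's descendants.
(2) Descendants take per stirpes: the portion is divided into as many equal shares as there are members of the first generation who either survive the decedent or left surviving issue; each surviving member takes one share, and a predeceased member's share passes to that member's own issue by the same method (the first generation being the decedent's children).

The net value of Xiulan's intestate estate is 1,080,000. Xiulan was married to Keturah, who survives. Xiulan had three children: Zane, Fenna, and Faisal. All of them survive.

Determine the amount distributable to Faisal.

Faisal receives 180,000.

Keturah takes one-half of 1,080,000 = 540,000. The remaining 540,000 passes to the descendants.
The descendants' portion (540,000) is divided into 3 shares of 180,000: Zane, Fenna, and Faisal each take 180,000.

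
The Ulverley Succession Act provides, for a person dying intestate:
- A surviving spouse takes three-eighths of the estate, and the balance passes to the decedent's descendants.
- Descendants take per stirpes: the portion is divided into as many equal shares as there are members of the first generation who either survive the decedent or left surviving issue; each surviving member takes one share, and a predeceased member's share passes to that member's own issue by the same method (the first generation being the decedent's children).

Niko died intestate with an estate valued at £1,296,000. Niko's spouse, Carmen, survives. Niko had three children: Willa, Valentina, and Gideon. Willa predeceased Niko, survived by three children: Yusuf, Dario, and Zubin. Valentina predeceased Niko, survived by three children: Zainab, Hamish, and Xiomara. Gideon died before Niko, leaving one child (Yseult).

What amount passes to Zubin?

Zubin receives £90,000.

Carmen takes three-eighths of £1,296,000 = £486,000. The remaining £810,000 passes to the descendants.
The descendants' portion (£810,000) is divided into 3 shares of £270,000: Willa's £270,000 share passes to Willa's issue; Valentina's £270,000 share passes to Valentina's issue; Gideon's £270,000 share passes to Gideon's issue.
Willa's share (£270,000) is divided into 3 shares of £90,000: Yusuf, Dario, and Zubin each take £90,000.
Valentina's share (£270,000) is divided into 3 shares of £90,000: Zainab, Hamish, and Xiomara each take £90,000.
Gideon's share (£270,000) passes entirely to Yseult.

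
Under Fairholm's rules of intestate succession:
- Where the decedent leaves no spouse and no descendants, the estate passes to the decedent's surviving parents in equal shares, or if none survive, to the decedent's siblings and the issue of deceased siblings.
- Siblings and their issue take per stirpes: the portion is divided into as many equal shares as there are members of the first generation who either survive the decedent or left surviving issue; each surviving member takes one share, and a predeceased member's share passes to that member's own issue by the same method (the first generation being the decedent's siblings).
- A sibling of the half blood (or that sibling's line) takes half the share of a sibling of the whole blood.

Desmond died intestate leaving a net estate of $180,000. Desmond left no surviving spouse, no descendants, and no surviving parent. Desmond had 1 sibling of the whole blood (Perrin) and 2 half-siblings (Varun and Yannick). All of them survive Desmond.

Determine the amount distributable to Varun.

Varun receives $45,000.

The entire $180,000 passes to the siblings and their issue.
Counting each half-blood sibling's line as half a unit, there are 2 units in $180,000, so one unit is $90,000. Whole-blood lines (Perrin) take $90,000 each; half-blood lines (Varun and Yannick) take $45,000 each.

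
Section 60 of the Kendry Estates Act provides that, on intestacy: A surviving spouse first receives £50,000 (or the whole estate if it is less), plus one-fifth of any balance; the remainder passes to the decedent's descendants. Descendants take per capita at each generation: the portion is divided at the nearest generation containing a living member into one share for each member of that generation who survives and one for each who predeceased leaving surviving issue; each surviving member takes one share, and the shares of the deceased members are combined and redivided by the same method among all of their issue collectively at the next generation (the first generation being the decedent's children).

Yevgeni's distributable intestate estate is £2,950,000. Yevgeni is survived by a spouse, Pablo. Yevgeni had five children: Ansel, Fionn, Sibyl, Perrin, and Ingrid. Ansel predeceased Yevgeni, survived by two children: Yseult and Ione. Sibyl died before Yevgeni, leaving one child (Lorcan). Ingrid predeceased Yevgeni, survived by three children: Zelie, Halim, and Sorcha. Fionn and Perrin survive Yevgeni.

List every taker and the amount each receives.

Pablo first takes £50,000, leaving a balance of £2,900,000. Pablo then takes one-fifth of the balance (£580,000), for a total of £630,000. The remaining £2,320,000 passes to the descendants.
The descendants' portion (£2,320,000) is divided at the children's generation into 5 shares of £464,000. Fionn and Perrin each take £464,000. The 3 shares of the deceased (Ansel, Sibyl, and Ingrid) are combined into a pool of £1,392,000.
That pool (£1,392,000) is divided at the grandchildren's generation equally among Yseult, Ione, Lorcan, Zelie, Halim, and Sorcha: £232,000 each.

Pablo: £630,000; Yseult: £232,000; Ione: £232,000; Fionn: £464,000; Lorcan: £232,000; Perrin: £464,000; Zelie: £232,000; Halim: £232,000; Sorcha: £232,000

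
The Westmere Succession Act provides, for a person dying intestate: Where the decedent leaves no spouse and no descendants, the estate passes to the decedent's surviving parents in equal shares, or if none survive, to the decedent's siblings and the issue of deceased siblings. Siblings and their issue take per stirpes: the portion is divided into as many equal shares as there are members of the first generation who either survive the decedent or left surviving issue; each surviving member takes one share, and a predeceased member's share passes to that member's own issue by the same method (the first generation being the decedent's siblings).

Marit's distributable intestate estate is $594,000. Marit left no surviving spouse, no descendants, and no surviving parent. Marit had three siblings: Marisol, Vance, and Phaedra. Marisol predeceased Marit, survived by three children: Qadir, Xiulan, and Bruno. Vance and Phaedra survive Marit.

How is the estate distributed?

Qadir: $66,000; Xiulan: $66,000; Bruno: $66,000; Vance: $198,000; Phaedra: $198,000

The entire $594,000 passes to the siblings and their issue.
That amount ($594,000) is divided into 3 shares of $198,000: Vance and Phaedra each take $198,000; Marisol's $198,000 share passes to Marisol's issue.
Marisol's share ($198,000) is divided into 3 shares of $66,000: Qadir, Xiulan, and Bruno each take $66,000.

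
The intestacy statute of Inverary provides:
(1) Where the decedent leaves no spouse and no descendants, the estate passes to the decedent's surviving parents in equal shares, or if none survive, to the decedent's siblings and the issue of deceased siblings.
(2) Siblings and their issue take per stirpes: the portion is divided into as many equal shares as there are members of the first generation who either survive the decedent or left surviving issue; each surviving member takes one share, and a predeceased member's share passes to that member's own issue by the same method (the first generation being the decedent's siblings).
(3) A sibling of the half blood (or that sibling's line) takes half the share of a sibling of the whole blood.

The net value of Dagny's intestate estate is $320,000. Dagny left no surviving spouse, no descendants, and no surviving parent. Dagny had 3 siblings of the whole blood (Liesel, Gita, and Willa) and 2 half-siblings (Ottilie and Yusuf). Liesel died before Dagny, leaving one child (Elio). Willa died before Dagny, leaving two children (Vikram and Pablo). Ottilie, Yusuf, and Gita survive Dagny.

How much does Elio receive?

Elio receives $80,000.

The entire $320,000 passes to the siblings and their issue.
Counting each half-blood sibling's line as half a unit, there are 4 units in $320,000, so one unit is $80,000. Whole-blood lines (Liesel, Gita, and Willa) take $80,000 each; half-blood lines (Ottilie and Yusuf) take $40,000 each.
Liesel's share ($80,000) passes entirely to Elio.
Willa's share ($80,000) is divided into 2 shares of $40,000: Vikram and Pablo each take $40,000.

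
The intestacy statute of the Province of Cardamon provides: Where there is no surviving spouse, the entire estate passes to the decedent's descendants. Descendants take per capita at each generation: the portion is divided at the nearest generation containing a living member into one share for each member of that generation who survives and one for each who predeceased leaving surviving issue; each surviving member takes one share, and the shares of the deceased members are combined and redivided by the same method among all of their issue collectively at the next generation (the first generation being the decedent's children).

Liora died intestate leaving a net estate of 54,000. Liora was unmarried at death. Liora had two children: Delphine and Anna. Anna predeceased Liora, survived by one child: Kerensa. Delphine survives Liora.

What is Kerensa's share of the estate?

Kerensa receives 27,000.

The entire 54,000 passes to the descendants.
That amount (54,000) is divided at the children's generation into 2 shares of 27,000. Delphine takes 27,000. The remaining share for the deceased Anna (27,000) is carried to the next generation.
That pool (27,000) passes entirely to Kerensa, the sole taker at the grandchildren's generation.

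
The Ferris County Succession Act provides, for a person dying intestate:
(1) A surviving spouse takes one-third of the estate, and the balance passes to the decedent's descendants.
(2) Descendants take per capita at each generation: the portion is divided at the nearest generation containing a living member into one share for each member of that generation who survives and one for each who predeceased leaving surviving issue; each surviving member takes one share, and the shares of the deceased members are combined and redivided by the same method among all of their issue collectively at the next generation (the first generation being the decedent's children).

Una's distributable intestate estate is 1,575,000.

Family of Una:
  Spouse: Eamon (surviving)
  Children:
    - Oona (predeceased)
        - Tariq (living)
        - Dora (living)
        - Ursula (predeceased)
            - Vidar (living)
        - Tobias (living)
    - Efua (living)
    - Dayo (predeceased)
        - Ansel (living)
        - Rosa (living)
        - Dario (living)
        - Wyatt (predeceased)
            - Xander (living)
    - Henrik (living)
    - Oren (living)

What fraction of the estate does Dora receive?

Eamon takes one-third of 1,575,000 = 525,000. The remaining 1,050,000 passes to the descendants.
The descendants' portion (1,050,000) is divided at the children's generation into 5 shares of 210,000. Efua, Henrik, and Oren each take 210,000. The 2 shares of the deceased (Oona and Dayo) are combined into a pool of 420,000.
That pool (420,000) is divided at the grandchildren's generation into 8 shares of 52,500. Tariq, Dora, Tobias, Ansel, Rosa, and Dario each take 52,500. The 2 shares of the deceased (Ursula and Wyatt) are combined into a pool of 105,000.
That pool (105,000) is divided at the great-grandchildren's generation equally among Vidar and Xander: 52,500 each.

Dora receives 1/30 of the estate.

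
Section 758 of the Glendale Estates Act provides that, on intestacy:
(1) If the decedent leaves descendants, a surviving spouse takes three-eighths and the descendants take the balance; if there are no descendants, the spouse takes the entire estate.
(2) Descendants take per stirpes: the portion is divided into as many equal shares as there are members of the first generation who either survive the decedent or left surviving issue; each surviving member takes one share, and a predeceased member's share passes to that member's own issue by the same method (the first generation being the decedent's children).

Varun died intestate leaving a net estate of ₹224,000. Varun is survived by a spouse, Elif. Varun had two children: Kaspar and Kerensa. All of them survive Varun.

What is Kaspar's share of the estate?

Kaspar receives ₹70,000.

Elif takes three-eighths of ₹224,000 = ₹84,000. The remaining ₹140,000 passes to the descendants.
The descendants' portion (₹140,000) is divided into 2 shares of ₹70,000: Kaspar and Kerensa each take ₹70,000.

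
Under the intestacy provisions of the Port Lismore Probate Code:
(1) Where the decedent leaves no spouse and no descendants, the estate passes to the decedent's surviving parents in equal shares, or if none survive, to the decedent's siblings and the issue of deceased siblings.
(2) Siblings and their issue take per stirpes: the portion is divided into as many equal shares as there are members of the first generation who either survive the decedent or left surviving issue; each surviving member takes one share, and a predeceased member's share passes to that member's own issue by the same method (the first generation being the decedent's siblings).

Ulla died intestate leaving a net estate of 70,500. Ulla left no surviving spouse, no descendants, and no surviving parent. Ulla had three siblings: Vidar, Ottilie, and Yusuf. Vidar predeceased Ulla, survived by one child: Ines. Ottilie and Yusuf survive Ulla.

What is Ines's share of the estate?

The entire 70,500 passes to the siblings and their issue.
That amount (70,500) is divided into 3 shares of 23,500: Ottilie and Yusuf each take 23,500; Vidar's 23,500 share passes to Vidar's issue.
Vidar's share (23,500) passes entirely to Ines.

Ines receives 23,500.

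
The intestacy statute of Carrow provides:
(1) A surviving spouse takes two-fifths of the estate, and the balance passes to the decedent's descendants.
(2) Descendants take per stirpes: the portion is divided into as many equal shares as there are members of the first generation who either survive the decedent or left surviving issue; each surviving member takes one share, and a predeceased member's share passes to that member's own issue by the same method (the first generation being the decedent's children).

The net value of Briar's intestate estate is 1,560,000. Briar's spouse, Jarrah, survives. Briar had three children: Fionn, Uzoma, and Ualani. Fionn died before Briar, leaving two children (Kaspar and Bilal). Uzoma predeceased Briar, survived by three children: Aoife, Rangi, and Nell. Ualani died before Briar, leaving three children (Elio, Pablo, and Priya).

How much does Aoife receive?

Jarrah takes two-fifths of 1,560,000 = 624,000. The remaining 936,000 passes to the descendants.
The descendants' portion (936,000) is divided into 3 shares of 312,000: Fionn's 312,000 share passes to Fionn's issue; Uzoma's 312,000 share passes to Uzoma's issue; Ualani's 312,000 share passes to Ualani's issue.
Fionn's share (312,000) is divided into 2 shares of 156,000: Kaspar and Bilal each take 156,000.
Uzoma's share (312,000) is divided into 3 shares of 104,000: Aoife, Rangi, and Nell each take 104,000.
Ualani's share (312,000) is divided into 3 shares of 104,000: Elio, Pablo, and Priya each take 104,000.

Aoife receives 104,000.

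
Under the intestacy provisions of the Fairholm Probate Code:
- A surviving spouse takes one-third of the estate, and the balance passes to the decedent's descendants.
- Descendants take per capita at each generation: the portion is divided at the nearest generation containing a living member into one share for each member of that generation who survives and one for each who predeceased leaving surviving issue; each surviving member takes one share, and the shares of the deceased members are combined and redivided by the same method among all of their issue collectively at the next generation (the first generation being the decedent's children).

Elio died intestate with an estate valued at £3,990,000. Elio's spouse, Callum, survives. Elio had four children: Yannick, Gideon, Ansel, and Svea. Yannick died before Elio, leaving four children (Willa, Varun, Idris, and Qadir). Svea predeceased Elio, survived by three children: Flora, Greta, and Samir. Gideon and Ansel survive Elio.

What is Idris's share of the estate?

Idris receives £190,000.

Callum takes one-third of £3,990,000 = £1,330,000. The remaining £2,660,000 passes to the descendants.
The descendants' portion (£2,660,000) is divided at the children's generation into 4 shares of £665,000. Gideon and Ansel each take £665,000. The 2 shares of the deceased (Yannick and Svea) are combined into a pool of £1,330,000.
That pool (£1,330,000) is divided at the grandchildren's generation equally among Willa, Varun, Idris, Qadir, Flora, Greta, and Samir: £190,000 each.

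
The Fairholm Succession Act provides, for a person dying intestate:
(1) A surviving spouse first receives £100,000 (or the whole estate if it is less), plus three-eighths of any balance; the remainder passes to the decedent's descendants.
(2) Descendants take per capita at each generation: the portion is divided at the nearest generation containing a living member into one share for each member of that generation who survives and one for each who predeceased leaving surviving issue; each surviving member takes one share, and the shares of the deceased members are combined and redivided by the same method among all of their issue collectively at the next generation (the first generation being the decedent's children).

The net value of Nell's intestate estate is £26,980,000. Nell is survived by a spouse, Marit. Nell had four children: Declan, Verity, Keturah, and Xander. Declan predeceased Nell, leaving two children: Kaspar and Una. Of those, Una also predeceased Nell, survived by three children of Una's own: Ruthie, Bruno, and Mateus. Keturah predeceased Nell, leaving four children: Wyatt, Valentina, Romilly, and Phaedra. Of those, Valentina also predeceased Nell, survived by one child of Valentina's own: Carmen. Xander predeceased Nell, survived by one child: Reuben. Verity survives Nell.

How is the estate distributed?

Marit first takes £100,000, leaving a balance of £26,880,000. Marit then takes three-eighths of the balance (£10,080,000), for a total of £10,180,000. The remaining £16,800,000 passes to the descendants.
The descendants' portion (£16,800,000) is divided at the children's generation into 4 shares of £4,200,000. Verity takes £4,200,000. The 3 shares of the deceased (Declan, Keturah, and Xander) are combined into a pool of £12,600,000.
That pool (£12,600,000) is divided at the grandchildren's generation into 7 shares of £1,800,000. Kaspar, Wyatt, Romilly, Phaedra, and Reuben each take £1,800,000. The 2 shares of the deceased (Una and Valentina) are combined into a pool of £3,600,000.
That pool (£3,600,000) is divided at the great-grandchildren's generation equally among Ruthie, Bruno, Mateus, and Carmen: £900,000 each.

Marit: £10,180,000; Kaspar: £1,800,000; Ruthie: £900,000; Bruno: £900,000; Mateus: £900,000; Verity: £4,200,000; Wyatt: £1,800,000; Carmen: £900,000; Romilly: £1,800,000; Phaedra: £1,800,000; Reuben: £1,800,000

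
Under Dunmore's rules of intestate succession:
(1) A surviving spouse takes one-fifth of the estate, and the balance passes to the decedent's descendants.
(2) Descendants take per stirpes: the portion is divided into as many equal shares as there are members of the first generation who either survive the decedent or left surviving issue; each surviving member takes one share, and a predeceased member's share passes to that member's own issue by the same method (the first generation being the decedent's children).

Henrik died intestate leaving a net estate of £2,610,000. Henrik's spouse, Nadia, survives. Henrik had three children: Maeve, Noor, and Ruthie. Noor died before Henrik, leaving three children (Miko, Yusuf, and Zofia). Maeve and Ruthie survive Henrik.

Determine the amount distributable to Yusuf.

Yusuf receives £232,000.

Nadia takes one-fifth of £2,610,000 = £522,000. The remaining £2,088,000 passes to the descendants.
The descendants' portion (£2,088,000) is divided into 3 shares of £696,000: Maeve and Ruthie each take £696,000; Noor's £696,000 share passes to Noor's issue.
Noor's share (£696,000) is divided into 3 shares of £232,000: Miko, Yusuf, and Zofia each take £232,000.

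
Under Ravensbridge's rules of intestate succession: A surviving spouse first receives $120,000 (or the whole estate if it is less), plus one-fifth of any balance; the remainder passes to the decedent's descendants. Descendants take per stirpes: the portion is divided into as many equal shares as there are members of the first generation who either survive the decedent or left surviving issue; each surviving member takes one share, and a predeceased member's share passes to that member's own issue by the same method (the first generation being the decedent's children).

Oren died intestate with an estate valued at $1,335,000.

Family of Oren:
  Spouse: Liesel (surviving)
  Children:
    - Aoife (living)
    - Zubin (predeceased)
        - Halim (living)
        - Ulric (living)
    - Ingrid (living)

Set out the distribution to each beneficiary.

Liesel first takes $120,000, leaving a balance of $1,215,000. Liesel then takes one-fifth of the balance ($243,000), for a total of $363,000. The remaining $972,000 passes to the descendants.
The descendants' portion ($972,000) is divided into 3 shares of $324,000: Aoife and Ingrid each take $324,000; Zubin's $324,000 share passes to Zubin's issue.
Zubin's share ($324,000) is divided into 2 shares of $162,000: Halim and Ulric each take $162,000.

Liesel: $363,000; Aoife: $324,000; Halim: $162,000; Ulric: $162,000; Ingrid: $324,000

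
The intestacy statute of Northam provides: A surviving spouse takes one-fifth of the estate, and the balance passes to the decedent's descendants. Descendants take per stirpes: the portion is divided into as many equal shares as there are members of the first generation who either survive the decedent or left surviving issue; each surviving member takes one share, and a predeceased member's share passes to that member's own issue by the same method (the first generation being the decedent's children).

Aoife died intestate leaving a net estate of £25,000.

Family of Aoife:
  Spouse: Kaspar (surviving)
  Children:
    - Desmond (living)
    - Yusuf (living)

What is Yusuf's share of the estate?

Yusuf receives £10,000.

Kaspar takes one-fifth of £25,000 = £5,000. The remaining £20,000 passes to the descendants.
The descendants' portion (£20,000) is divided into 2 shares of £10,000: Desmond and Yusuf each take £10,000.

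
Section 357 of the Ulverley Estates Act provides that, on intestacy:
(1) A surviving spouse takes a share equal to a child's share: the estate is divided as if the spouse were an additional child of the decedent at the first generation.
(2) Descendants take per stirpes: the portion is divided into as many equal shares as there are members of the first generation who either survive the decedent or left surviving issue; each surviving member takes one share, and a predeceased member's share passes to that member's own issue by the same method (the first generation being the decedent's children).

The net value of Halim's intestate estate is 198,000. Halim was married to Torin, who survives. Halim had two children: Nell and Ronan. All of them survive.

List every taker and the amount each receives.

Torin: 66,000; Nell: 66,000; Ronan: 66,000

The spouse counts as an additional share at the children's level, so there are 3 primary shares of 66,000. Torin takes one such share (66,000).
The children's combined portion (132,000) is divided into 2 shares of 66,000: Nell and Ronan each take 66,000.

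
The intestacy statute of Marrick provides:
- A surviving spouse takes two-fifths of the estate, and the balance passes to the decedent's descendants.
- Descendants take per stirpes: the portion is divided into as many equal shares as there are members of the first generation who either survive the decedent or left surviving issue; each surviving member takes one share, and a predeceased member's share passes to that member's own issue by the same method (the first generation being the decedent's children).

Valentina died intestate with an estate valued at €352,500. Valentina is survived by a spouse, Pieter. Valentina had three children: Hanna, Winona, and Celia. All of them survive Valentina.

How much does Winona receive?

Winona receives €70,500.

Pieter takes two-fifths of €352,500 = €141,000. The remaining €211,500 passes to the descendants.
The descendants' portion (€211,500) is divided into 3 shares of €70,500: Hanna, Winona, and Celia each take €70,500.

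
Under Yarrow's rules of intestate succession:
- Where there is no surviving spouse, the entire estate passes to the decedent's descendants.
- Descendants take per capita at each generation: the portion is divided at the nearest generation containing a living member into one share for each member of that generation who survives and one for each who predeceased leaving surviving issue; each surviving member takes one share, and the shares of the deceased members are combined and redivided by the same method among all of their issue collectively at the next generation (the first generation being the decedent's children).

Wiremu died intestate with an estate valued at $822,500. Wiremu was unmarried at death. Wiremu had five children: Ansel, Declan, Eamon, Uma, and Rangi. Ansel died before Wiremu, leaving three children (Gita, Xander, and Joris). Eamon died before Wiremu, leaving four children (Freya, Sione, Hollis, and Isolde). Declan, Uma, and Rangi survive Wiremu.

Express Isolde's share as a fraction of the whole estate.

The entire $822,500 passes to the descendants.
That amount ($822,500) is divided at the children's generation into 5 shares of $164,500. Declan, Uma, and Rangi each take $164,500. The 2 shares of the deceased (Ansel and Eamon) are combined into a pool of $329,000.
That pool ($329,000) is divided at the grandchildren's generation equally among Gita, Xander, Joris, Freya, Sione, Hollis, and Isolde: $47,000 each.

Isolde receives 2/35 of the estate.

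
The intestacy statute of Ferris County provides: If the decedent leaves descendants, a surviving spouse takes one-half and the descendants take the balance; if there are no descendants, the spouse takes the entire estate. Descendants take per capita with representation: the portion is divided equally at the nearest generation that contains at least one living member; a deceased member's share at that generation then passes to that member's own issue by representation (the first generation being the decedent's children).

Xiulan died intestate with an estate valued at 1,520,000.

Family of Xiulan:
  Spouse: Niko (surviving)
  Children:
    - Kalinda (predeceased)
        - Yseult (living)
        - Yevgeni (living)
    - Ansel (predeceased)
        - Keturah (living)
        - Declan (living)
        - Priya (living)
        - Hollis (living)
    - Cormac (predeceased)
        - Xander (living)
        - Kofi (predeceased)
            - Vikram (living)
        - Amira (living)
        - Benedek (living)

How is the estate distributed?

Niko takes one-half of 1,520,000 = 760,000. The remaining 760,000 passes to the descendants.
No child survives, so the initial division is made at the grandchildren's generation.
The descendants' portion (760,000) is divided into 10 shares of 76,000: Yseult, Yevgeni, Keturah, Declan, Priya, Hollis, Xander, Amira, and Benedek each take 76,000; Kofi's 76,000 share passes to Kofi's issue.
Kofi's share (76,000) passes entirely to Vikram.

Niko: 760,000; Yseult: 76,000; Yevgeni: 76,000; Keturah: 76,000; Declan: 76,000; Priya: 76,000; Hollis: 76,000; Xander: 76,000; Vikram: 76,000; Amira: 76,000; Benedek: 76,000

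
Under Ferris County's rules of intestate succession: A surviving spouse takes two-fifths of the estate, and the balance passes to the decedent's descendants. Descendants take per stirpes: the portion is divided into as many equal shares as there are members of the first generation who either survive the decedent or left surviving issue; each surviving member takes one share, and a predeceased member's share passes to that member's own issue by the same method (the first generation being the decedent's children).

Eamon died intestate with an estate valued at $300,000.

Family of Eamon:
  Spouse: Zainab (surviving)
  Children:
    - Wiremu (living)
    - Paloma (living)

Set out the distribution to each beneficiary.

Zainab: $120,000; Wiremu: $90,000; Paloma: $90,000

Zainab takes two-fifths of $300,000 = $120,000. The remaining $180,000 passes to the descendants.
The descendants' portion ($180,000) is divided into 2 shares of $90,000: Wiremu and Paloma each take $90,000.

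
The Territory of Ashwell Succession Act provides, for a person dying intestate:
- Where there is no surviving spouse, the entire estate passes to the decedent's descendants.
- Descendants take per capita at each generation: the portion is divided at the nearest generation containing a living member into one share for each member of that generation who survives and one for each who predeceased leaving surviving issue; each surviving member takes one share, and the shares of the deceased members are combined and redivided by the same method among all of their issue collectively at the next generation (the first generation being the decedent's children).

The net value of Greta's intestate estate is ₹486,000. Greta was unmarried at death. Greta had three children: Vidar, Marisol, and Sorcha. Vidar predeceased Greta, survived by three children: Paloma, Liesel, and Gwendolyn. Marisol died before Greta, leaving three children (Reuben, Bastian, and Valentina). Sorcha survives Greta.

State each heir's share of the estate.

Paloma: ₹54,000; Liesel: ₹54,000; Gwendolyn: ₹54,000; Reuben: ₹54,000; Bastian: ₹54,000; Valentina: ₹54,000; Sorcha: ₹162,000

The entire ₹486,000 passes to the descendants.
That amount (₹486,000) is divided at the children's generation into 3 shares of ₹162,000. Sorcha takes ₹162,000. The 2 shares of the deceased (Vidar and Marisol) are combined into a pool of ₹324,000.
That pool (₹324,000) is divided at the grandchildren's generation equally among Paloma, Liesel, Gwendolyn, Reuben, Bastian, and Valentina: ₹54,000 each.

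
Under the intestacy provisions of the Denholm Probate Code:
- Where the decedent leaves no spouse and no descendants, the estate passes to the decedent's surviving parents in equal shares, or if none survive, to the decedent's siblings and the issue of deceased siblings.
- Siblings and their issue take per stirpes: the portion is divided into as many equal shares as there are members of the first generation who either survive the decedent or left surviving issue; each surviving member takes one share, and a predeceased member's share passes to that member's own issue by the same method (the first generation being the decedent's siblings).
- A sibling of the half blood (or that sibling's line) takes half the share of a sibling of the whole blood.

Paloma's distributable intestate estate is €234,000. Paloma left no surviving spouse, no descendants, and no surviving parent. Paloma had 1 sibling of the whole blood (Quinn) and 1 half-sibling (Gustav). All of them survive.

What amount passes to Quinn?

Quinn receives €156,000.

The entire €234,000 passes to the siblings and their issue.
Counting each half-blood sibling's line as half a unit, there are 3/2 units in €234,000, so one unit is €156,000. Whole-blood lines (Quinn) take €156,000 each; half-blood lines (Gustav) take €78,000 each.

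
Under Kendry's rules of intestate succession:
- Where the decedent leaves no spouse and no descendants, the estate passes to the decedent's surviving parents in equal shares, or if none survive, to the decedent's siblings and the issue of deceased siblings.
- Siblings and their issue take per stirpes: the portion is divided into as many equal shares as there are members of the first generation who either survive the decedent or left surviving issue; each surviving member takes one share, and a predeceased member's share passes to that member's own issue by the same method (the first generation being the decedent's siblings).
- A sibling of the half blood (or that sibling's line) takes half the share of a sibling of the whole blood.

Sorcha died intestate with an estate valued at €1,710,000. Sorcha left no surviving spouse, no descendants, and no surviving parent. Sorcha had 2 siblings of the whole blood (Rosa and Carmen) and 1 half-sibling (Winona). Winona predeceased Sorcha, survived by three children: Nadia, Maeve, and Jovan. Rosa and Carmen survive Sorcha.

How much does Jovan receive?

Jovan receives €114,000.

The entire €1,710,000 passes to the siblings and their issue.
Counting each half-blood sibling's line as half a unit, there are 5/2 units in €1,710,000, so one unit is €684,000. Whole-blood lines (Rosa and Carmen) take €684,000 each; half-blood lines (Winona) take €342,000 each.
Winona's share (€342,000) is divided into 3 shares of €114,000: Nadia, Maeve, and Jovan each take €114,000.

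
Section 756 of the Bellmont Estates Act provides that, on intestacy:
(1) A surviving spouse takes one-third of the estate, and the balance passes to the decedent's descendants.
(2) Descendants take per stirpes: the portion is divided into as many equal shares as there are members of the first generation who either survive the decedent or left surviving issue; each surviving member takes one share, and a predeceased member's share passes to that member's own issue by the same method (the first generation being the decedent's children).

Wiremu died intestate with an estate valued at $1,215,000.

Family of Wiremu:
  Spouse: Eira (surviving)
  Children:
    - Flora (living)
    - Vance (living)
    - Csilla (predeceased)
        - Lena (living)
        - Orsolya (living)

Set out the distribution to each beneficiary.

Eira takes one-third of $1,215,000 = $405,000. The remaining $810,000 passes to the descendants.
The descendants' portion ($810,000) is divided into 3 shares of $270,000: Flora and Vance each take $270,000; Csilla's $270,000 share passes to Csilla's issue.
Csilla's share ($270,000) is divided into 2 shares of $135,000: Lena and Orsolya each take $135,000.

Eira: $405,000; Flora: $270,000; Vance: $270,000; Lena: $135,000; Orsolya: $135,000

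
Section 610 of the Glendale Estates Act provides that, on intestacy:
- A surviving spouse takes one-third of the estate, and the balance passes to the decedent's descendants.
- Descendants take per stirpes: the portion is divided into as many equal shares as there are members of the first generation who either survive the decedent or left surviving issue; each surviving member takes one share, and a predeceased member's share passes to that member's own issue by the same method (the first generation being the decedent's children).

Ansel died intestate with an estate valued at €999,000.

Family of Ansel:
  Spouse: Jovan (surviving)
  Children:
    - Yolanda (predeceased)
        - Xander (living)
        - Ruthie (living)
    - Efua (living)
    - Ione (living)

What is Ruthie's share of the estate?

Jovan takes one-third of €999,000 = €333,000. The remaining €666,000 passes to the descendants.
The descendants' portion (€666,000) is divided into 3 shares of €222,000: Efua and Ione each take €222,000; Yolanda's €222,000 share passes to Yolanda's issue.
Yolanda's share (€222,000) is divided into 2 shares of €111,000: Xander and Ruthie each take €111,000.

Ruthie receives €111,000.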